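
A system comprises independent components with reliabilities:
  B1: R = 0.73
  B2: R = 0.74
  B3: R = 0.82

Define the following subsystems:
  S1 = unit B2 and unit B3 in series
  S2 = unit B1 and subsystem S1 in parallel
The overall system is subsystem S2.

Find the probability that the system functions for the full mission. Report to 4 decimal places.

0.8938

Series (B2 and B3): 0.740000 × 0.820000 = 0.606800
Parallel (B1 and [0.606800]): 1 − (1 − 0.730000)(1 − 0.606800) = 0.8938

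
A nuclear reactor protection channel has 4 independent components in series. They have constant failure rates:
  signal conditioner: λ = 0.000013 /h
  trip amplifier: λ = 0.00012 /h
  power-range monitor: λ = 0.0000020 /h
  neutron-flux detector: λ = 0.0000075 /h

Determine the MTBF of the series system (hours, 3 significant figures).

Series of exponential components: λ_sys = Σ λ_i
λ_sys = 0.000013 + 0.00012 + 0.0000020 + 0.0000075 = 1.4250e-04 /h
MTBF = 1 / λ_sys = 7020 h

7020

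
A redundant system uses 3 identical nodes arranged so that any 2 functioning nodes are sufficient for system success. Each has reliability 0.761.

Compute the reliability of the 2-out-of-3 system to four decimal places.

0.8559

R = Σ_{i=2}^{3} C(3,i) p^i (1−p)^{3−i} with p = 0.761
C(3,2)·0.761^2·0.239^1 = 0.415230
C(3,3)·0.761^3·0.239^0 = 0.440711
Sum = 0.8559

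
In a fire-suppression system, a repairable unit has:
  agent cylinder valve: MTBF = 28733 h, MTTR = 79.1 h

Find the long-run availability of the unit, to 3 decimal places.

0.997

A(agent cylinder valve) = MTBF/(MTBF+MTTR) = 28733/(28733+79.1) = 0.997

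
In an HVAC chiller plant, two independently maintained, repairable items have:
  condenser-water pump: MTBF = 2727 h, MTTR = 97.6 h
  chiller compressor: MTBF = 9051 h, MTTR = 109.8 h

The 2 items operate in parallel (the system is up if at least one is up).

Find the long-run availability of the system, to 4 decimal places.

A(condenser-water pump) = MTBF/(MTBF+MTTR) = 2727/(2727+97.6) = 0.965446
A(chiller compressor) = MTBF/(MTBF+MTTR) = 9051/(9051+109.8) = 0.988014
Parallel availability: 1 − (1 − 0.965446)(1 − 0.988014) = 0.9996

0.9996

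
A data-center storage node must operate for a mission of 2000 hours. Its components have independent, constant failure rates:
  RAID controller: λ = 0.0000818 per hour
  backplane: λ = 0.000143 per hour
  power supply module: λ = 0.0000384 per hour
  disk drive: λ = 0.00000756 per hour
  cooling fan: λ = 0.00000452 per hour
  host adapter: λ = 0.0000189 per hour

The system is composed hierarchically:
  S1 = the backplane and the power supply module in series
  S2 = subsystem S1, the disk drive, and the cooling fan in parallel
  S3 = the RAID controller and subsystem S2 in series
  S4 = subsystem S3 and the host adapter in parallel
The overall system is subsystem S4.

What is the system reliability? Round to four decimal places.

R(RAID controller) = exp(−0.0000818 × 2000) = 0.849082
R(backplane) = exp(−0.000143 × 2000) = 0.751263
R(power supply module) = exp(−0.0000384 × 2000) = 0.926075
R(disk drive) = exp(−0.00000756 × 2000) = 0.984994
R(cooling fan) = exp(−0.00000452 × 2000) = 0.991001
R(host adapter) = exp(−0.0000189 × 2000) = 0.962906
Series (backplane and power supply module): 0.751263 × 0.926075 = 0.695726
Parallel ([0.695726], disk drive, and cooling fan): 1 − (1 − 0.695726)(1 − 0.984994)(1 − 0.991001) = 0.999959
Series (RAID controller and [0.999959]): 0.849082 × 0.999959 = 0.849047
Parallel ([0.849047] and host adapter): 1 − (1 − 0.849047)(1 − 0.962906) = 0.9944

0.9944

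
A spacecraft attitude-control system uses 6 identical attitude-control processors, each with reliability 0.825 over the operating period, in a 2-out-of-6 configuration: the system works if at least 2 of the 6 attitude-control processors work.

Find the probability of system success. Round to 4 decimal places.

R = Σ_{i=2}^{6} C(6,i) p^i (1−p)^{6−i} with p = 0.825
C(6,2)·0.825^2·0.175^4 = 0.009575
C(6,3)·0.825^3·0.175^3 = 0.060187
C(6,4)·0.825^4·0.175^2 = 0.212806
C(6,5)·0.825^5·0.175^1 = 0.401291
C(6,6)·0.825^6·0.175^0 = 0.315300
Sum = 0.9992

0.9992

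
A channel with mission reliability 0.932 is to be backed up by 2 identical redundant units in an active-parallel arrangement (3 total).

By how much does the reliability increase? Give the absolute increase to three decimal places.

0.068

R_before = 0.932
R_after = 1 − (1 − 0.932)^3 = 1.000
ΔR = 1.000 − 0.932 = 0.068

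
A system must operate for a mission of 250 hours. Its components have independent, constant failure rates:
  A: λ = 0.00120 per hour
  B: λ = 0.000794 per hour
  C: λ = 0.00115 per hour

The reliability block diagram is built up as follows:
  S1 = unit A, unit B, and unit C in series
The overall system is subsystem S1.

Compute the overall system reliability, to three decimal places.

0.456

R(A) = exp(−0.00120 × 250) = 0.74082
R(B) = exp(−0.000794 × 250) = 0.81996
R(C) = exp(−0.00115 × 250) = 0.75014
Series (A, B, and C): 0.74082 × 0.81996 × 0.75014 = 0.456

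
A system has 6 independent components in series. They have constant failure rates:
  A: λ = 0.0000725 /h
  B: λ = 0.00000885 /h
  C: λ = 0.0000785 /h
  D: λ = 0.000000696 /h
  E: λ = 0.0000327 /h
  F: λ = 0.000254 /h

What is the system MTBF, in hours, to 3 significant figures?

Series of exponential components: λ_sys = Σ λ_i
λ_sys = 0.0000725 + 0.00000885 + 0.0000785 + 0.000000696 + 0.0000327 + 0.000254 = 4.4725e-04 /h
MTBF = 1 / λ_sys = 2240 h

2240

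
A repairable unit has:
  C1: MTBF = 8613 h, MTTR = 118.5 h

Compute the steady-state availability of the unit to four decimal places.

0.9864

A(C1) = MTBF/(MTBF+MTTR) = 8613/(8613+118.5) = 0.9864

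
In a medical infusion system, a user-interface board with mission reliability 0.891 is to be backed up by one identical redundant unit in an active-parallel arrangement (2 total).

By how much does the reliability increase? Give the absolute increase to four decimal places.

0.0971

R_before = 0.891
R_after = 1 − (1 − 0.891)^2 = 0.9881
ΔR = 0.9881 − 0.891 = 0.0971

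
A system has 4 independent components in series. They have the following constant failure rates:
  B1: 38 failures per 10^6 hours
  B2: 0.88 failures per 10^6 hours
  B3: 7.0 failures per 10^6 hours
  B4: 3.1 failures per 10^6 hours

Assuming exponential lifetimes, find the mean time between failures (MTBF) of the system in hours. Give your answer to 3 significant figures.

Series of exponential components: λ_sys = Σ λ_i
λ_sys = 0.000038 + 0.00000088 + 0.0000070 + 0.0000031 = 4.8980e-05 /h
MTBF = 1 / λ_sys = 20400 h

20400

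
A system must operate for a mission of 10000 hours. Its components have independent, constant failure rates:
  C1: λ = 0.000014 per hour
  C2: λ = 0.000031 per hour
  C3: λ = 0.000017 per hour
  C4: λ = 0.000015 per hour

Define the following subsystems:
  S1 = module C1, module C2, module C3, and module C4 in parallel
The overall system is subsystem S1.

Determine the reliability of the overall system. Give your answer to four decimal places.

0.9992

R(C1) = exp(−0.000014 × 10000) = 0.869358
R(C2) = exp(−0.000031 × 10000) = 0.733447
R(C3) = exp(−0.000017 × 10000) = 0.843665
R(C4) = exp(−0.000015 × 10000) = 0.860708
Parallel (C1, C2, C3, and C4): 1 − (1 − 0.869358)(1 − 0.733447)(1 − 0.843665)(1 − 0.860708) = 0.9992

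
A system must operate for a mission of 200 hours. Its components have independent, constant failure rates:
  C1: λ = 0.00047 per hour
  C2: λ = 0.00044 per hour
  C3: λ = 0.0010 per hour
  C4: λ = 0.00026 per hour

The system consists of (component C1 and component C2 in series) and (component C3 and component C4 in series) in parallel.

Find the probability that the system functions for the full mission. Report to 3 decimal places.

R(C1) = exp(−0.00047 × 200) = 0.91028
R(C2) = exp(−0.00044 × 200) = 0.91576
R(C3) = exp(−0.0010 × 200) = 0.81873
R(C4) = exp(−0.00026 × 200) = 0.94933
Series (C1 and C2): 0.91028 × 0.91576 = 0.83360
Series (C3 and C4): 0.81873 × 0.94933 = 0.77724
Parallel ([0.83360] and [0.77724]): 1 − (1 − 0.83360)(1 − 0.77724) = 0.963

0.963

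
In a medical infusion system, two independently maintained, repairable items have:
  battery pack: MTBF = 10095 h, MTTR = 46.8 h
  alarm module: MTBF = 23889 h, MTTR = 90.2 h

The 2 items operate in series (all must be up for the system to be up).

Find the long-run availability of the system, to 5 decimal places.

A(battery pack) = MTBF/(MTBF+MTTR) = 10095/(10095+46.8) = 0.995385
A(alarm module) = MTBF/(MTBF+MTTR) = 23889/(23889+90.2) = 0.996238
Series availability: 0.995385 × 0.996238 = 0.99164

0.99164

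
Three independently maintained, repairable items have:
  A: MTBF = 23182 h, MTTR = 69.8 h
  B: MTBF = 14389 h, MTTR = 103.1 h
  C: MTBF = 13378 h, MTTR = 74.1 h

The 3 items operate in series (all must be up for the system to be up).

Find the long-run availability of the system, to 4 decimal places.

A(A) = MTBF/(MTBF+MTTR) = 23182/(23182+69.8) = 0.996998
A(B) = MTBF/(MTBF+MTTR) = 14389/(14389+103.1) = 0.992886
A(C) = MTBF/(MTBF+MTTR) = 13378/(13378+74.1) = 0.994492
Series availability: 0.996998 × 0.992886 × 0.994492 = 0.9845

0.9845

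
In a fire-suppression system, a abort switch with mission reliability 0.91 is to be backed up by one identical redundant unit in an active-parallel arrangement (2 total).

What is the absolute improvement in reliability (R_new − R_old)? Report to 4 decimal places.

0.0819

R_before = 0.91
R_after = 1 − (1 − 0.91)^2 = 0.9919
ΔR = 0.9919 − 0.91 = 0.0819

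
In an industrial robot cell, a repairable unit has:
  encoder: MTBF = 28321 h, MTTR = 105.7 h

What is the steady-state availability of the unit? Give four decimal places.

0.9963

A(encoder) = MTBF/(MTBF+MTTR) = 28321/(28321+105.7) = 0.9963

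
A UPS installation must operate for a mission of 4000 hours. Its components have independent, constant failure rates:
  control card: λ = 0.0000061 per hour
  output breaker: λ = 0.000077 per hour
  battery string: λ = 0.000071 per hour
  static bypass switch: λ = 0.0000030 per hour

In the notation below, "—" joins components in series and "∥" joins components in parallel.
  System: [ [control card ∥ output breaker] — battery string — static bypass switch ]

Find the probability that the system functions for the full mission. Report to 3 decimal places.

R(control card) = exp(−0.0000061 × 4000) = 0.97590
R(output breaker) = exp(−0.000077 × 4000) = 0.73492
R(battery string) = exp(−0.000071 × 4000) = 0.75277
R(static bypass switch) = exp(−0.0000030 × 4000) = 0.98807
Parallel (control card and output breaker): 1 − (1 − 0.97590)(1 − 0.73492) = 0.99361
Series ([0.99361], battery string, and static bypass switch): 0.99361 × 0.75277 × 0.98807 = 0.739

0.739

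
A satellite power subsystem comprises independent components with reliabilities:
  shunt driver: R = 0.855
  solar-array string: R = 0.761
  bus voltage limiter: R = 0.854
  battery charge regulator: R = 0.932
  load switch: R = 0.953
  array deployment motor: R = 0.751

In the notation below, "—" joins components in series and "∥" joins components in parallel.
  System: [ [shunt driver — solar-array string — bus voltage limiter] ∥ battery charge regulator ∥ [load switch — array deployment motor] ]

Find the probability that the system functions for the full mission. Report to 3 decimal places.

Series (shunt driver, solar-array string, and bus voltage limiter): 0.85500 × 0.76100 × 0.85400 = 0.55566
Series (load switch and array deployment motor): 0.95300 × 0.75100 = 0.71570
Parallel ([0.55566], battery charge regulator, and [0.71570]): 1 − (1 − 0.55566)(1 − 0.93200)(1 − 0.71570) = 0.991

0.991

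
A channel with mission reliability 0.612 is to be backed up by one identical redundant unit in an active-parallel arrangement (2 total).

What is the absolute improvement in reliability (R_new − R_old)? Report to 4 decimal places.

0.2375

R_before = 0.612
R_after = 1 − (1 − 0.612)^2 = 0.8495
ΔR = 0.8495 − 0.612 = 0.2375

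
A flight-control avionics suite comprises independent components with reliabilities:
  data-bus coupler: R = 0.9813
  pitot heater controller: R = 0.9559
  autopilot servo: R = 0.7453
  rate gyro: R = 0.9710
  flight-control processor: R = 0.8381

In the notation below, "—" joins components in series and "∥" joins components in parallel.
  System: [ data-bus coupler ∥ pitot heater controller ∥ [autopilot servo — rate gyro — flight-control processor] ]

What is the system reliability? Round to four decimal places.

0.9997

Series (autopilot servo, rate gyro, and flight-control processor): 0.745300 × 0.971000 × 0.838100 = 0.606521
Parallel (data-bus coupler, pitot heater controller, and [0.606521]): 1 − (1 − 0.981300)(1 − 0.955900)(1 − 0.606521) = 0.9997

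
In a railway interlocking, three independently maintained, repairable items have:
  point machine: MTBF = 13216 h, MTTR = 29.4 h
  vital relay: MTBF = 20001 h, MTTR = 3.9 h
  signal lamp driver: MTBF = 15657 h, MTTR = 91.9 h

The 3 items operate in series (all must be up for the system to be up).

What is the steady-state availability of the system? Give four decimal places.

0.9918

A(point machine) = MTBF/(MTBF+MTTR) = 13216/(13216+29.4) = 0.997780
A(vital relay) = MTBF/(MTBF+MTTR) = 20001/(20001+3.9) = 0.999805
A(signal lamp driver) = MTBF/(MTBF+MTTR) = 15657/(15657+91.9) = 0.994165
Series availability: 0.997780 × 0.999805 × 0.994165 = 0.9918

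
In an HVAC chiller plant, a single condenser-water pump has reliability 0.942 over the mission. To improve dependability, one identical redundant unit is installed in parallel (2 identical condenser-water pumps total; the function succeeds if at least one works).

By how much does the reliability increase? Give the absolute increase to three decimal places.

0.055

R_before = 0.942
R_after = 1 − (1 − 0.942)^2 = 0.997
ΔR = 0.997 − 0.942 = 0.055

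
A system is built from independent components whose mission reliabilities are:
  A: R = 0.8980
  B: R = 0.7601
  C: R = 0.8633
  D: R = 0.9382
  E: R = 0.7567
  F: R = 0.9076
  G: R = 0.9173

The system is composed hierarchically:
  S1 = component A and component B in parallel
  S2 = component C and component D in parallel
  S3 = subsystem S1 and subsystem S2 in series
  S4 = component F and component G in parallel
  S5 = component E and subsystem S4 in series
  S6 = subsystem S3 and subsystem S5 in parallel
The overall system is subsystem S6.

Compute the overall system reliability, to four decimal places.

0.9919

Parallel (A and B): 1 − (1 − 0.898000)(1 − 0.760100) = 0.975530
Parallel (C and D): 1 − (1 − 0.863300)(1 − 0.938200) = 0.991552
Series ([0.975530] and [0.991552]): 0.975530 × 0.991552 = 0.967289
Parallel (F and G): 1 − (1 − 0.907600)(1 − 0.917300) = 0.992359
Series (E and [0.992359]): 0.756700 × 0.992359 = 0.750918
Parallel ([0.967289] and [0.750918]): 1 − (1 − 0.967289)(1 − 0.750918) = 0.9919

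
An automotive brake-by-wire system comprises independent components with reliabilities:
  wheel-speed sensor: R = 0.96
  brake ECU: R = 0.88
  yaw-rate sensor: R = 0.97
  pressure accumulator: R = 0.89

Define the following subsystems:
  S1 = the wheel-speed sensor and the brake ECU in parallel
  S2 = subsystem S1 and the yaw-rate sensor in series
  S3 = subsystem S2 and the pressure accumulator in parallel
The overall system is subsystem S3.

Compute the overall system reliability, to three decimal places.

0.996

Parallel (wheel-speed sensor and brake ECU): 1 − (1 − 0.96000)(1 − 0.88000) = 0.99520
Series ([0.99520] and yaw-rate sensor): 0.99520 × 0.97000 = 0.96534
Parallel ([0.96534] and pressure accumulator): 1 − (1 − 0.96534)(1 − 0.89000) = 0.996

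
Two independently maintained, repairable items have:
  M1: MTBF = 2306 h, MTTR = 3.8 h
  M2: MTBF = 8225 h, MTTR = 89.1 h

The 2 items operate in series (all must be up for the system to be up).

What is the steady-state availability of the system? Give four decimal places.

A(M1) = MTBF/(MTBF+MTTR) = 2306/(2306+3.8) = 0.998355
A(M2) = MTBF/(MTBF+MTTR) = 8225/(8225+89.1) = 0.989283
Series availability: 0.998355 × 0.989283 = 0.9877

0.9877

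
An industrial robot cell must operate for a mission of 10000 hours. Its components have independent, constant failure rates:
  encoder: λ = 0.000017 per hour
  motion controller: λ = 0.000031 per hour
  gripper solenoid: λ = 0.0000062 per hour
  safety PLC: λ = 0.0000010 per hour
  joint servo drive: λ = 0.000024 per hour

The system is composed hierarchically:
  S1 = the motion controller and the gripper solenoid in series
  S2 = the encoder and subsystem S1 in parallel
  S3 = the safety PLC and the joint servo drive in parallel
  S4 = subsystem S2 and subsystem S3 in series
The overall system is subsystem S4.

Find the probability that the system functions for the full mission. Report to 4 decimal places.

0.9494

R(encoder) = exp(−0.000017 × 10000) = 0.843665
R(motion controller) = exp(−0.000031 × 10000) = 0.733447
R(gripper solenoid) = exp(−0.0000062 × 10000) = 0.939883
R(safety PLC) = exp(−0.0000010 × 10000) = 0.990050
R(joint servo drive) = exp(−0.000024 × 10000) = 0.786628
Series (motion controller and gripper solenoid): 0.733447 × 0.939883 = 0.689354
Parallel (encoder and [0.689354]): 1 − (1 − 0.843665)(1 − 0.689354) = 0.951435
Parallel (safety PLC and joint servo drive): 1 − (1 − 0.990050)(1 − 0.786628) = 0.997877
Series ([0.951435] and [0.997877]): 0.951435 × 0.997877 = 0.9494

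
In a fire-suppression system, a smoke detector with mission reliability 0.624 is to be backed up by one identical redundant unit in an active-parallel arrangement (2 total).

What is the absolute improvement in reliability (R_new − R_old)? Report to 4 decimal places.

0.2346

R_before = 0.624
R_after = 1 − (1 − 0.624)^2 = 0.8586
ΔR = 0.8586 − 0.624 = 0.2346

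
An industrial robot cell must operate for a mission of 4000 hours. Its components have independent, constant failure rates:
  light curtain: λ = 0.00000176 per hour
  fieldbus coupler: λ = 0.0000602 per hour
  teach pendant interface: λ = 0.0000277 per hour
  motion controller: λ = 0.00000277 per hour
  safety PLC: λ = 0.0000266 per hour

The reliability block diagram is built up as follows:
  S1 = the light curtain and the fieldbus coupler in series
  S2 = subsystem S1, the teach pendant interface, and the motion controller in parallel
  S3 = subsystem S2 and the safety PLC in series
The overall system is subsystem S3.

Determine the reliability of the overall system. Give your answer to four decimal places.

0.8988

R(light curtain) = exp(−0.00000176 × 4000) = 0.992985
R(fieldbus coupler) = exp(−0.0000602 × 4000) = 0.785999
R(teach pendant interface) = exp(−0.0000277 × 4000) = 0.895118
R(motion controller) = exp(−0.00000277 × 4000) = 0.988981
R(safety PLC) = exp(−0.0000266 × 4000) = 0.899065
Series (light curtain and fieldbus coupler): 0.992985 × 0.785999 = 0.780485
Parallel ([0.780485], teach pendant interface, and motion controller): 1 − (1 − 0.780485)(1 − 0.895118)(1 − 0.988981) = 0.999746
Series ([0.999746] and safety PLC): 0.999746 × 0.899065 = 0.8988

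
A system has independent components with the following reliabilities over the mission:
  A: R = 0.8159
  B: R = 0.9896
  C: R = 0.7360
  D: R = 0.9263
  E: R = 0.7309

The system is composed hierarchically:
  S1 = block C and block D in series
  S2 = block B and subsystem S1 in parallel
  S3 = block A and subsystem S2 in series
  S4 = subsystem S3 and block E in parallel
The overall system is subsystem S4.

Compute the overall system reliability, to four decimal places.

0.9497

Series (C and D): 0.736000 × 0.926300 = 0.681757
Parallel (B and [0.681757]): 1 − (1 − 0.989600)(1 − 0.681757) = 0.996690
Series (A and [0.996690]): 0.815900 × 0.996690 = 0.813199
Parallel ([0.813199] and E): 1 − (1 − 0.813199)(1 − 0.730900) = 0.9497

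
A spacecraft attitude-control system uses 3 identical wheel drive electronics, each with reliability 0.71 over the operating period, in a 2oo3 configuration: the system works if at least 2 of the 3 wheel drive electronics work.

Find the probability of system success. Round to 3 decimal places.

0.796

R = Σ_{i=2}^{3} C(3,i) p^i (1−p)^{3−i} with p = 0.71
C(3,2)·0.71^2·0.29^1 = 0.43857
C(3,3)·0.71^3·0.29^0 = 0.35791
Sum = 0.796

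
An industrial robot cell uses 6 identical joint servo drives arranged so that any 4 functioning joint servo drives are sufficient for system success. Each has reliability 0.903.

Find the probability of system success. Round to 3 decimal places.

R = Σ_{i=4}^{6} C(6,i) p^i (1−p)^{6−i} with p = 0.903
C(6,4)·0.903^4·0.097^2 = 0.09384
C(6,5)·0.903^5·0.097^1 = 0.34943
C(6,6)·0.903^6·0.097^0 = 0.54216
Sum = 0.985

0.985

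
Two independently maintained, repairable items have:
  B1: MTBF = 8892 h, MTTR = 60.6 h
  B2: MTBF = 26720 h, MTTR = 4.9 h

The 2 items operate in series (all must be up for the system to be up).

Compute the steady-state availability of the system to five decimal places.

A(B1) = MTBF/(MTBF+MTTR) = 8892/(8892+60.6) = 0.993231
A(B2) = MTBF/(MTBF+MTTR) = 26720/(26720+4.9) = 0.999817
Series availability: 0.993231 × 0.999817 = 0.99305

0.99305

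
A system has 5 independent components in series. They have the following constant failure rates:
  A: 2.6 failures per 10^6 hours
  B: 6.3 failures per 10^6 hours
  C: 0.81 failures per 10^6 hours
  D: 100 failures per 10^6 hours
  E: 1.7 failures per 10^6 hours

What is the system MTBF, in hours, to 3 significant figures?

Series of exponential components: λ_sys = Σ λ_i
λ_sys = 0.0000026 + 0.0000063 + 0.00000081 + 0.00010 + 0.0000017 = 1.1141e-04 /h
MTBF = 1 / λ_sys = 8980 h

8980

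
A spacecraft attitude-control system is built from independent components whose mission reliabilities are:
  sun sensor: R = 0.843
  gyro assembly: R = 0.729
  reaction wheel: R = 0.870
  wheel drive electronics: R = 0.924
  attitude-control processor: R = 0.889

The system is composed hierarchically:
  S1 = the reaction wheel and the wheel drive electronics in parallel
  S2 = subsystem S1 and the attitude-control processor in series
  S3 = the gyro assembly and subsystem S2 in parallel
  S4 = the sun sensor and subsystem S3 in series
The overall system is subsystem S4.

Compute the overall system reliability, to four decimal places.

0.8156

Parallel (reaction wheel and wheel drive electronics): 1 − (1 − 0.870000)(1 − 0.924000) = 0.990120
Series ([0.990120] and attitude-control processor): 0.990120 × 0.889000 = 0.880217
Parallel (gyro assembly and [0.880217]): 1 − (1 − 0.729000)(1 − 0.880217) = 0.967539
Series (sun sensor and [0.967539]): 0.843000 × 0.967539 = 0.8156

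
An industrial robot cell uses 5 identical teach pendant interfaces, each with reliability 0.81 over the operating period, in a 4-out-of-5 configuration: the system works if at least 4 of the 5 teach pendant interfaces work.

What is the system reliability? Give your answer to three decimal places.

R = Σ_{i=4}^{5} C(5,i) p^i (1−p)^{5−i} with p = 0.81
C(5,4)·0.81^4·0.19^1 = 0.40894
C(5,5)·0.81^5·0.19^0 = 0.34868
Sum = 0.758

0.758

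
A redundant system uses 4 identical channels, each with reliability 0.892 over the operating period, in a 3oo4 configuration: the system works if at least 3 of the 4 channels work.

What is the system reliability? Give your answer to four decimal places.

R = Σ_{i=3}^{4} C(4,i) p^i (1−p)^{4−i} with p = 0.892
C(4,3)·0.892^3·0.108^1 = 0.306604
C(4,4)·0.892^4·0.108^0 = 0.633081
Sum = 0.9397

0.9397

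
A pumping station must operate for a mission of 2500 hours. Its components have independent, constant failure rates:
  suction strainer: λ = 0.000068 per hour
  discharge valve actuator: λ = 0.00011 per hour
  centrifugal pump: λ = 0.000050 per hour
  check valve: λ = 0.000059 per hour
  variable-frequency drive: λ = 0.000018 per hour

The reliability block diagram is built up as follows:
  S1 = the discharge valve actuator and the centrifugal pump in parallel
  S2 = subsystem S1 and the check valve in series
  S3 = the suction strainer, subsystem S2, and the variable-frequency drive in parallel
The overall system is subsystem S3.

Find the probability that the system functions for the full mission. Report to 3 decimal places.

0.999

R(suction strainer) = exp(−0.000068 × 2500) = 0.84366
R(discharge valve actuator) = exp(−0.00011 × 2500) = 0.75957
R(centrifugal pump) = exp(−0.000050 × 2500) = 0.88250
R(check valve) = exp(−0.000059 × 2500) = 0.86286
R(variable-frequency drive) = exp(−0.000018 × 2500) = 0.95600
Parallel (discharge valve actuator and centrifugal pump): 1 − (1 − 0.75957)(1 − 0.88250) = 0.97175
Series ([0.97175] and check valve): 0.97175 × 0.86286 = 0.83848
Parallel (suction strainer, [0.83848], and variable-frequency drive): 1 − (1 − 0.84366)(1 − 0.83848)(1 − 0.95600) = 0.999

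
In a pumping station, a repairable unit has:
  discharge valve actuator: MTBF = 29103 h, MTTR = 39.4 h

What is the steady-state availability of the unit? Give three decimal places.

A(discharge valve actuator) = MTBF/(MTBF+MTTR) = 29103/(29103+39.4) = 0.999

0.999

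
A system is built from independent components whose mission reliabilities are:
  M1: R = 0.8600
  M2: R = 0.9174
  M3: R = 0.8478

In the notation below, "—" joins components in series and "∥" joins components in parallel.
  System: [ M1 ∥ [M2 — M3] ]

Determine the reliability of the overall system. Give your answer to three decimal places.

Series (M2 and M3): 0.91740 × 0.84780 = 0.77777
Parallel (M1 and [0.77777]): 1 − (1 − 0.86000)(1 − 0.77777) = 0.969

0.969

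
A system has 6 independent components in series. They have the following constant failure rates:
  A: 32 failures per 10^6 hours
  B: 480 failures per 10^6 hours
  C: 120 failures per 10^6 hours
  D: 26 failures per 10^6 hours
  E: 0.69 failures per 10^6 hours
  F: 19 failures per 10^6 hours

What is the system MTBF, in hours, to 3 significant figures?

Series of exponential components: λ_sys = Σ λ_i
λ_sys = 0.000032 + 0.00048 + 0.00012 + 0.000026 + 0.00000069 + 0.000019 = 6.7769e-04 /h
MTBF = 1 / λ_sys = 1480 h

1480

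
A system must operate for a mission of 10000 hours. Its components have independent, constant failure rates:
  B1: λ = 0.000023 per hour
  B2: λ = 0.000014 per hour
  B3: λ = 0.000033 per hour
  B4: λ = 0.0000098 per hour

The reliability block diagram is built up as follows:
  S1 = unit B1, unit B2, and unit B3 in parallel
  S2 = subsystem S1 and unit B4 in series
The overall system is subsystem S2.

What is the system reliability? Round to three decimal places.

0.900

R(B1) = exp(−0.000023 × 10000) = 0.79453
R(B2) = exp(−0.000014 × 10000) = 0.86936
R(B3) = exp(−0.000033 × 10000) = 0.71892
R(B4) = exp(−0.0000098 × 10000) = 0.90665
Parallel (B1, B2, and B3): 1 − (1 − 0.79453)(1 − 0.86936)(1 − 0.71892) = 0.99246
Series ([0.99246] and B4): 0.99246 × 0.90665 = 0.900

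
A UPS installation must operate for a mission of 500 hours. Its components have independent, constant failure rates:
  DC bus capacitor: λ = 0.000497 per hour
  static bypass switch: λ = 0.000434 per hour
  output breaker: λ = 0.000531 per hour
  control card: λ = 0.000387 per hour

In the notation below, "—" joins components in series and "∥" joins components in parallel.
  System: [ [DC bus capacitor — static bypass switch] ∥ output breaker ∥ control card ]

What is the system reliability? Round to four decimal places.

0.9847

R(DC bus capacitor) = exp(−0.000497 × 500) = 0.779970
R(static bypass switch) = exp(−0.000434 × 500) = 0.804930
R(output breaker) = exp(−0.000531 × 500) = 0.766822
R(control card) = exp(−0.000387 × 500) = 0.824070
Series (DC bus capacitor and static bypass switch): 0.779970 × 0.804930 = 0.627821
Parallel ([0.627821], output breaker, and control card): 1 − (1 − 0.627821)(1 − 0.766822)(1 − 0.824070) = 0.9847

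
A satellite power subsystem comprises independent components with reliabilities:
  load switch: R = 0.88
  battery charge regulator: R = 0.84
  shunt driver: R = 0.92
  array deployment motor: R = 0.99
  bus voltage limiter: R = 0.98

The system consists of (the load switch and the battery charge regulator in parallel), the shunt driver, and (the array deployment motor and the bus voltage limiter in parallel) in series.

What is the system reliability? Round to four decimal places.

0.9022

Parallel (load switch and battery charge regulator): 1 − (1 − 0.880000)(1 − 0.840000) = 0.980800
Parallel (array deployment motor and bus voltage limiter): 1 − (1 − 0.990000)(1 − 0.980000) = 0.999800
Series ([0.980800], shunt driver, and [0.999800]): 0.980800 × 0.920000 × 0.999800 = 0.9022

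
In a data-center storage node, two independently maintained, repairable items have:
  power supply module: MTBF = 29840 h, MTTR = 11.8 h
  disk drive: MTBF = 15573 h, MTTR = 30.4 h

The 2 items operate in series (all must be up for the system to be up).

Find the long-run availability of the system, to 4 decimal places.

0.9977

A(power supply module) = MTBF/(MTBF+MTTR) = 29840/(29840+11.8) = 0.999605
A(disk drive) = MTBF/(MTBF+MTTR) = 15573/(15573+30.4) = 0.998052
Series availability: 0.999605 × 0.998052 = 0.9977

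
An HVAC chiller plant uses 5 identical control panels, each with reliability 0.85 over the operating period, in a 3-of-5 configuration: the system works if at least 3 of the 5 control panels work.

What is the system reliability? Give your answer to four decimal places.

0.9734

R = Σ_{i=3}^{5} C(5,i) p^i (1−p)^{5−i} with p = 0.85
C(5,3)·0.85^3·0.15^2 = 0.138178
C(5,4)·0.85^4·0.15^1 = 0.391505
C(5,5)·0.85^5·0.15^0 = 0.443705
Sum = 0.9734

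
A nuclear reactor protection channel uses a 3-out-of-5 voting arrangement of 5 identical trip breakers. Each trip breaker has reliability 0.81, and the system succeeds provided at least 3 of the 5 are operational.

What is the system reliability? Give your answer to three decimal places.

0.949

R = Σ_{i=3}^{5} C(5,i) p^i (1−p)^{5−i} with p = 0.81
C(5,3)·0.81^3·0.19^2 = 0.19185
C(5,4)·0.81^4·0.19^1 = 0.40894
C(5,5)·0.81^5·0.19^0 = 0.34868
Sum = 0.949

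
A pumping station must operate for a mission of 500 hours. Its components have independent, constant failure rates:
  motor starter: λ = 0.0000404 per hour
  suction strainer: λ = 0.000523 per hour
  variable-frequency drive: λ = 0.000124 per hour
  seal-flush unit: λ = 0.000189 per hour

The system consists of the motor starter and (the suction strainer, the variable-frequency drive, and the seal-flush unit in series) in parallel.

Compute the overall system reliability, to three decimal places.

0.993

R(motor starter) = exp(−0.0000404 × 500) = 0.98000
R(suction strainer) = exp(−0.000523 × 500) = 0.76990
R(variable-frequency drive) = exp(−0.000124 × 500) = 0.93988
R(seal-flush unit) = exp(−0.000189 × 500) = 0.90983
Series (suction strainer, variable-frequency drive, and seal-flush unit): 0.76990 × 0.93988 × 0.90983 = 0.65837
Parallel (motor starter and [0.65837]): 1 − (1 − 0.98000)(1 − 0.65837) = 0.993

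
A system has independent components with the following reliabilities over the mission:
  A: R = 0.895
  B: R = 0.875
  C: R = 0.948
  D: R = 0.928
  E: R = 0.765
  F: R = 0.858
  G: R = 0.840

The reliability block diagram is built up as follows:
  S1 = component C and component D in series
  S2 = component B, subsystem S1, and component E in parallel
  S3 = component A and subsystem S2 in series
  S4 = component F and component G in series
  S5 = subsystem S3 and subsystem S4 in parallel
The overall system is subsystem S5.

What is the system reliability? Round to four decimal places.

Series (C and D): 0.948000 × 0.928000 = 0.879744
Parallel (B, [0.879744], and E): 1 − (1 − 0.875000)(1 − 0.879744)(1 − 0.765000) = 0.996467
Series (A and [0.996467]): 0.895000 × 0.996467 = 0.891838
Series (F and G): 0.858000 × 0.840000 = 0.720720
Parallel ([0.891838] and [0.720720]): 1 − (1 − 0.891838)(1 − 0.720720) = 0.9698

0.9698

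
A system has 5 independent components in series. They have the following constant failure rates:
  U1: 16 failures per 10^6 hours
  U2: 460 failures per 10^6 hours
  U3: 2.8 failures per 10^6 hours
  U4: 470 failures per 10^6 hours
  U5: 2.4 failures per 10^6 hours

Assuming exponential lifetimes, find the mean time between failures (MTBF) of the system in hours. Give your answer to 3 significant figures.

1050

Series of exponential components: λ_sys = Σ λ_i
λ_sys = 0.000016 + 0.00046 + 0.0000028 + 0.00047 + 0.0000024 = 9.5120e-04 /h
MTBF = 1 / λ_sys = 1050 h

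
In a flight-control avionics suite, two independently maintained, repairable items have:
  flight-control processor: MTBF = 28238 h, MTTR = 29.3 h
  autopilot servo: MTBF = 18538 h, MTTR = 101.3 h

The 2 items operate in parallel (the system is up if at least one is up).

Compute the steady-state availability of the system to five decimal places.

A(flight-control processor) = MTBF/(MTBF+MTTR) = 28238/(28238+29.3) = 0.998963
A(autopilot servo) = MTBF/(MTBF+MTTR) = 18538/(18538+101.3) = 0.994565
Parallel availability: 1 − (1 − 0.998963)(1 − 0.994565) = 0.99999

0.99999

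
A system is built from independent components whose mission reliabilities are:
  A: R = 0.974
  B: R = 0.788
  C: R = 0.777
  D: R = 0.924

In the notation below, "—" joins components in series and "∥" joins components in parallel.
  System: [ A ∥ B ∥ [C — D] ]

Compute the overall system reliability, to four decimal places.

0.9984

Series (C and D): 0.777000 × 0.924000 = 0.717948
Parallel (A, B, and [0.717948]): 1 − (1 − 0.974000)(1 − 0.788000)(1 − 0.717948) = 0.9984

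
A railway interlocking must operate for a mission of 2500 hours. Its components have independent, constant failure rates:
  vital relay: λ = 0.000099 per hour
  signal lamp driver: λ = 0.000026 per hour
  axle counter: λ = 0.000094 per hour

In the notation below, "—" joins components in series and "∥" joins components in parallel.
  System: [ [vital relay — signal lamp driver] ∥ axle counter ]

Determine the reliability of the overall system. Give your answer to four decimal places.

R(vital relay) = exp(−0.000099 × 2500) = 0.780750
R(signal lamp driver) = exp(−0.000026 × 2500) = 0.937067
R(axle counter) = exp(−0.000094 × 2500) = 0.790571
Series (vital relay and signal lamp driver): 0.780750 × 0.937067 = 0.731615
Parallel ([0.731615] and axle counter): 1 − (1 − 0.731615)(1 − 0.790571) = 0.9438

0.9438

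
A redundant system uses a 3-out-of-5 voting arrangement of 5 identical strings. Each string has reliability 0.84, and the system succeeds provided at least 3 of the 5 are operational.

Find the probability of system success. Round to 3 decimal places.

0.968

R = Σ_{i=3}^{5} C(5,i) p^i (1−p)^{5−i} with p = 0.84
C(5,3)·0.84^3·0.16^2 = 0.15173
C(5,4)·0.84^4·0.16^1 = 0.39830
C(5,5)·0.84^5·0.16^0 = 0.41821
Sum = 0.968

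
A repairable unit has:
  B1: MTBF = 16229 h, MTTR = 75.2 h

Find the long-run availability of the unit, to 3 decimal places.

0.995

A(B1) = MTBF/(MTBF+MTTR) = 16229/(16229+75.2) = 0.995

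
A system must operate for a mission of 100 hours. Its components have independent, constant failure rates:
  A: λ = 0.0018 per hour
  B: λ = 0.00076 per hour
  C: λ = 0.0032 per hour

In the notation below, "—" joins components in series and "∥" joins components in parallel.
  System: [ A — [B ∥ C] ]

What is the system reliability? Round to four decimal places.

R(A) = exp(−0.0018 × 100) = 0.835270
R(B) = exp(−0.00076 × 100) = 0.926816
R(C) = exp(−0.0032 × 100) = 0.726149
Parallel (B and C): 1 − (1 − 0.926816)(1 − 0.726149) = 0.979958
Series (A and [0.979958]): 0.835270 × 0.979958 = 0.8185

0.8185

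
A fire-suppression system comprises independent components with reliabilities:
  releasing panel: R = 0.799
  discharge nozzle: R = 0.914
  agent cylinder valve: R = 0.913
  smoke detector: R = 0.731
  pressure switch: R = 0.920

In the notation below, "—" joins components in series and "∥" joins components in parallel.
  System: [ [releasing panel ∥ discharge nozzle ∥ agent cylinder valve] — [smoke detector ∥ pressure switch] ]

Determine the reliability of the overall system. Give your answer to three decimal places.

0.977

Parallel (releasing panel, discharge nozzle, and agent cylinder valve): 1 − (1 − 0.79900)(1 − 0.91400)(1 − 0.91300) = 0.99850
Parallel (smoke detector and pressure switch): 1 − (1 − 0.73100)(1 − 0.92000) = 0.97848
Series ([0.99850] and [0.97848]): 0.99850 × 0.97848 = 0.977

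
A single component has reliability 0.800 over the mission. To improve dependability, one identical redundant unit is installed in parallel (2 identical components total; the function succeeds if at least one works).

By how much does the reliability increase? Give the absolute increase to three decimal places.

0.160

R_before = 0.800
R_after = 1 − (1 − 0.800)^2 = 0.960
ΔR = 0.960 − 0.800 = 0.160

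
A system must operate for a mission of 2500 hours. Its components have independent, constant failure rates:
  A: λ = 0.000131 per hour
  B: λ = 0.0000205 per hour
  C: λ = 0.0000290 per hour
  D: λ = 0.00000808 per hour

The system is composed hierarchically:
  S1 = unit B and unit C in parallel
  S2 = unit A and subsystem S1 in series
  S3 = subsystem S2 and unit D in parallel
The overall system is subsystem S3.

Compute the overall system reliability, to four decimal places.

R(A) = exp(−0.000131 × 2500) = 0.720723
R(B) = exp(−0.0000205 × 2500) = 0.950041
R(C) = exp(−0.0000290 × 2500) = 0.930066
R(D) = exp(−0.00000808 × 2500) = 0.980003
Parallel (B and C): 1 − (1 − 0.950041)(1 − 0.930066) = 0.996506
Series (A and [0.996506]): 0.720723 × 0.996506 = 0.718205
Parallel ([0.718205] and D): 1 − (1 − 0.718205)(1 − 0.980003) = 0.9944

0.9944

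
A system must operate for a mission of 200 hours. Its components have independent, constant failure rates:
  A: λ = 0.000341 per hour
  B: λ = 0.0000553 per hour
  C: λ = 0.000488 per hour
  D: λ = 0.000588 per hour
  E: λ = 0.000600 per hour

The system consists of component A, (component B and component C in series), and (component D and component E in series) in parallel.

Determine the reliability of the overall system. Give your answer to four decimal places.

0.9986

R(A) = exp(−0.000341 × 200) = 0.934074
R(B) = exp(−0.0000553 × 200) = 0.989001
R(C) = exp(−0.000488 × 200) = 0.907012
R(D) = exp(−0.000588 × 200) = 0.889052
R(E) = exp(−0.000600 × 200) = 0.886920
Series (B and C): 0.989001 × 0.907012 = 0.897036
Series (D and E): 0.889052 × 0.886920 = 0.788518
Parallel (A, [0.897036], and [0.788518]): 1 − (1 − 0.934074)(1 − 0.897036)(1 − 0.788518) = 0.9986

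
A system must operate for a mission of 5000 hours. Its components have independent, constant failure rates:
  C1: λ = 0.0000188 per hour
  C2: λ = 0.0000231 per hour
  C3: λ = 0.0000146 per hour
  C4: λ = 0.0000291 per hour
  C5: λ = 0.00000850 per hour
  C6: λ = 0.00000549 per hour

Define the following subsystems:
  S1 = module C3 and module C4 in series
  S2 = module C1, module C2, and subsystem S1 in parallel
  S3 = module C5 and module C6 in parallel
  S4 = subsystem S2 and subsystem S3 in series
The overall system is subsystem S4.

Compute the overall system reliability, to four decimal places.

0.9970

R(C1) = exp(−0.0000188 × 5000) = 0.910283
R(C2) = exp(−0.0000231 × 5000) = 0.890921
R(C3) = exp(−0.0000146 × 5000) = 0.929601
R(C4) = exp(−0.0000291 × 5000) = 0.864590
R(C5) = exp(−0.00000850 × 5000) = 0.958390
R(C6) = exp(−0.00000549 × 5000) = 0.972923
Series (C3 and C4): 0.929601 × 0.864590 = 0.803724
Parallel (C1, C2, and [0.803724]): 1 − (1 − 0.910283)(1 − 0.890921)(1 − 0.803724) = 0.998079
Parallel (C5 and C6): 1 − (1 − 0.958390)(1 − 0.972923) = 0.998873
Series ([0.998079] and [0.998873]): 0.998079 × 0.998873 = 0.9970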